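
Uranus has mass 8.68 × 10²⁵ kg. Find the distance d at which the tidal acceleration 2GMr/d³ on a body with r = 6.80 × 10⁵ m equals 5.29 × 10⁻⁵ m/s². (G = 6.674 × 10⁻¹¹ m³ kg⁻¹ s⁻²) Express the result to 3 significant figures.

5.30 × 10⁸ m

2GMr/d³ = a_tidal  ⇒  d = (2GMr / a_tidal)^(1/3)
d = (2 × 6.674×10⁻¹¹ × (8.68 × 10²⁵) × (6.80 × 10⁵) / (5.29 × 10⁻⁵))^(1/3)
  = 5.30 × 10⁸ m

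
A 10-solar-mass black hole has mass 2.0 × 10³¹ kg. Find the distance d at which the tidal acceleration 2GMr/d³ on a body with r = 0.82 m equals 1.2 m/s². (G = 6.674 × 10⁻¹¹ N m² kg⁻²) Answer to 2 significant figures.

1.2 × 10⁷ m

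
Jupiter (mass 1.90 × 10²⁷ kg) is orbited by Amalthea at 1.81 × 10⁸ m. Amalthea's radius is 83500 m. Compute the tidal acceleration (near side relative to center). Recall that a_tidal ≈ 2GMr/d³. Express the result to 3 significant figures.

Δa = 2GMr/d³
   = 2 × (6.674 × 10⁻¹¹) × (1.90 × 10²⁷) × (83500) / (1.81 × 10⁸)³
   = 3.57 × 10⁻³ m/s²

3.57 × 10⁻³ m/s²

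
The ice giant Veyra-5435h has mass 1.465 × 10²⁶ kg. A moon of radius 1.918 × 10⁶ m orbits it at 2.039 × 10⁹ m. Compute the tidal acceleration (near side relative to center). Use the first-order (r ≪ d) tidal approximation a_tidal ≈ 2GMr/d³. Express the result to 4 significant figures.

4.424 × 10⁻⁶ m/s²

Δg = 2GMr/d³
   = 2 × (6.674 × 10⁻¹¹) × (1.465 × 10²⁶) × (1.918 × 10⁶) / (2.039 × 10⁹)³
   = 4.424 × 10⁻⁶ m/s²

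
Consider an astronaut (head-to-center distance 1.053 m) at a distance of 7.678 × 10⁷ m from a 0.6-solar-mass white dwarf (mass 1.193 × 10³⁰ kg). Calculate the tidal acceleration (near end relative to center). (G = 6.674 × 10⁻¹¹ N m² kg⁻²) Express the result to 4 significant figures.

Δa = 2GMr/d³
   = 2 × (6.674 × 10⁻¹¹) × (1.193 × 10³⁰) × (1.053) / (7.678 × 10⁷)³
   = 3.705 × 10⁻⁴ m/s²

3.705 × 10⁻⁴ m/s²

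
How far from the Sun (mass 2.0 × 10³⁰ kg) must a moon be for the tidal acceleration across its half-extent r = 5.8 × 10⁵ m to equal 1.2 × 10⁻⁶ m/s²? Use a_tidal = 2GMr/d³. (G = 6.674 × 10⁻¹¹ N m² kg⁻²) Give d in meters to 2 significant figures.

5.1 × 10¹⁰ m

2GMr/d³ = a_tidal  ⇒  d = (2GMr / a_tidal)^(1/3)
d = (2 × 6.674×10⁻¹¹ × (2.0 × 10³⁰) × (5.8 × 10⁵) / (1.2 × 10⁻⁶))^(1/3)
  = 5.1 × 10¹⁰ m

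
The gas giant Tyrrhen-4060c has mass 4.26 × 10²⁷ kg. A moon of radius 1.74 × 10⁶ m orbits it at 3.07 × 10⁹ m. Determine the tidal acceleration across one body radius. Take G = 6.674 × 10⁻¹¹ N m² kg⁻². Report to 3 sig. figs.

a_tidal = 2GMr/d³
        = 2 × (6.674 × 10⁻¹¹) × (4.26 × 10²⁷) × (1.74 × 10⁶) / (3.07 × 10⁹)³
        = 3.42 × 10⁻⁵ m/s²

3.42 × 10⁻⁵ m/s²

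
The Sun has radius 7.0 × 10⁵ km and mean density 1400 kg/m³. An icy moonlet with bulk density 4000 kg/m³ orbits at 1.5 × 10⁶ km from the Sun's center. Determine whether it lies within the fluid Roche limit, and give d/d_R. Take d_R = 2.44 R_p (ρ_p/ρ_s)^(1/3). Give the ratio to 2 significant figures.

outside; d/d_R ≈ 1.2

d_R = 2.44 × (7.0 × 10⁵ km) × (1400/4000)^(1/3) = 1.204 × 10⁶ km
d/d_R = (1.5 × 10⁶) / (1.204 × 10⁶) = 1.2
Since d/d_R > 1, the body is outside the Roche limit.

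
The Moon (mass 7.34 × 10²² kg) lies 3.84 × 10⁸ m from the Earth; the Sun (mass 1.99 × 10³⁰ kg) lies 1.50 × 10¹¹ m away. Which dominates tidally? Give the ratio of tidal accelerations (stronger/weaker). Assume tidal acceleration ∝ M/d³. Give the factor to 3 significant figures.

Compare M/d³ for the two perturbers:
The Moon: (7.34 × 10²²) / (3.84 × 10⁸)³ = 1.296 × 10⁻³
The Sun: (1.99 × 10³⁰) / (1.50 × 10¹¹)³ = 5.896 × 10⁻⁴
Ratio (larger/smaller) = 2.20

The Moon, by a factor of ≈ 2.20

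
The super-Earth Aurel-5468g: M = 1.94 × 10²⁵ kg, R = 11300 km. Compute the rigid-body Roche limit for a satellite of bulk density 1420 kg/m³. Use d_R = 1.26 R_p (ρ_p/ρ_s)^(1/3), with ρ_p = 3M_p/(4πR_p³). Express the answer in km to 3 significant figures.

18700 km

ρ_p = 3M_p/(4πR_p³) = 3 × (1.94 × 10²⁵) / (4π × (1.13 × 10⁷ m)³) = 3210 kg/m³
d_R = 1.26 × 11300 km × (3210/1420)^(1/3)
    = 18700 km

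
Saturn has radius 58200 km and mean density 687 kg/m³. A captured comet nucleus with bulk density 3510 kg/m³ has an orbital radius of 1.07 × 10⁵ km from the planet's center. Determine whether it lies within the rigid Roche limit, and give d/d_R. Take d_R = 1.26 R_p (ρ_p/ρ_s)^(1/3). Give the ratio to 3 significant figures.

outside; d/d_R ≈ 2.51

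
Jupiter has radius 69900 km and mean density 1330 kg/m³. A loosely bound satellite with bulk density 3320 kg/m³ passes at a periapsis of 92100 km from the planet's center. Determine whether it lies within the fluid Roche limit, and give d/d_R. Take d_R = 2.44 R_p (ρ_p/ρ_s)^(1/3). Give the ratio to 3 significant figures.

d_R = 2.44 × (69900 km) × (1330/3320)^(1/3) = 1.257 × 10⁵ km
d/d_R = (92100) / (1.257 × 10⁵) = 0.733
Since d/d_R < 1, the body is inside the Roche limit.

inside; d/d_R ≈ 0.733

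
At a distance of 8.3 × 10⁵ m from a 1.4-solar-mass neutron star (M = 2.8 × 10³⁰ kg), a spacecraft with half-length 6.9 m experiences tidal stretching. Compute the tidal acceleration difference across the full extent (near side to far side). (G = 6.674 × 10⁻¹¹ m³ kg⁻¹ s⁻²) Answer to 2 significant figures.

9.0 × 10³ m/s²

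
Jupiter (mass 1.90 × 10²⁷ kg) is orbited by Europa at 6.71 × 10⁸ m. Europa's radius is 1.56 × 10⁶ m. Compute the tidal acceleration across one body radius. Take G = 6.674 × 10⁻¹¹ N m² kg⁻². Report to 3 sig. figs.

The tidal stretch is the gradient of GM/d² times the body's extent r, hence the 1/d³ dependence.
Δg = 2GMr/d³
   = 2 × (6.674 × 10⁻¹¹) × (1.90 × 10²⁷) × (1.56 × 10⁶) / (6.71 × 10⁸)³
   = 1.31 × 10⁻³ m/s²

1.31 × 10⁻³ m/s²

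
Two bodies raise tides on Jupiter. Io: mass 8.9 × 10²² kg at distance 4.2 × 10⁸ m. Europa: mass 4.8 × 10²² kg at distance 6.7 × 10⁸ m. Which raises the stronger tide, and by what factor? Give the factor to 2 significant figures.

Io, by a factor of ≈ 7.5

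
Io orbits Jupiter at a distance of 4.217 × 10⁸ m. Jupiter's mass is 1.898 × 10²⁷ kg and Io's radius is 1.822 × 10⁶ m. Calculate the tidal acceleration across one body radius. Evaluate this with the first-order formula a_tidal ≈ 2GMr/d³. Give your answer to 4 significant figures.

Δa = 2GMr/d³
   = 2 × (6.674 × 10⁻¹¹) × (1.898 × 10²⁷) × (1.822 × 10⁶) / (4.217 × 10⁸)³
   = 6.155 × 10⁻³ m/s²

6.155 × 10⁻³ m/s²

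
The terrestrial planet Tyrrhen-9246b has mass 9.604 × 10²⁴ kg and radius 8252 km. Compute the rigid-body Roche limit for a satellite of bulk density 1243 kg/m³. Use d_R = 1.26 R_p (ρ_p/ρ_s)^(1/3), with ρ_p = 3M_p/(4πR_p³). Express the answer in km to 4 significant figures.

15450 km

ρ_p = 3M_p/(4πR_p³) = 3 × (9.604 × 10²⁴) / (4π × (8.252 × 10⁶ m)³) = 4080 kg/m³
d_R = 1.26 × 8252 km × (4080/1243)^(1/3)
    = 15450 km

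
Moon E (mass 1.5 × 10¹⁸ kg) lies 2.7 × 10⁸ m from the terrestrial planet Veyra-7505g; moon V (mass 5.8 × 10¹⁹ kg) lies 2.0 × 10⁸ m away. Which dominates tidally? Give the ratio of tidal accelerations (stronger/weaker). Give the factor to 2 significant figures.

Tidal acceleration ∝ M/d³, so compare M/d³ for each.
Moon E: (1.5 × 10¹⁸) / (2.7 × 10⁸)³ = 7.621 × 10⁻⁸
Moon V: (5.8 × 10¹⁹) / (2.0 × 10⁸)³ = 7.250 × 10⁻⁶
Ratio (larger/smaller) = 95

Moon V, by a factor of ≈ 95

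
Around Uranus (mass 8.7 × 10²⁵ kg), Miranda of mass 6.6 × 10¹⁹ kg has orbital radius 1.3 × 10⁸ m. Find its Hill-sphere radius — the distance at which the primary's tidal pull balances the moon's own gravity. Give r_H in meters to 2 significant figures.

r_H ≈ a (m/3M)^(1/3)
    = (1.3 × 10⁸) × (6.6 × 10¹⁹ / (3 × 8.7 × 10²⁵))^(1/3)
    = 8.2 × 10⁵ m

8.2 × 10⁵ m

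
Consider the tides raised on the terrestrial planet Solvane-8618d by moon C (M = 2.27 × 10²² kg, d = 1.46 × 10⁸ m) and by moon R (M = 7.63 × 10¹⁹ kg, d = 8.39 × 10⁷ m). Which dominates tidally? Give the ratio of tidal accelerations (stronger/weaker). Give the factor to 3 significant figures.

Moon C, by a factor of ≈ 56.5

Tidal stretch scales as M/d³; compute that for each body.
Moon C: (2.27 × 10²²) / (1.46 × 10⁸)³ = 7.294 × 10⁻³
Moon R: (7.63 × 10¹⁹) / (8.39 × 10⁷)³ = 1.292 × 10⁻⁴
Ratio (larger/smaller) = 56.5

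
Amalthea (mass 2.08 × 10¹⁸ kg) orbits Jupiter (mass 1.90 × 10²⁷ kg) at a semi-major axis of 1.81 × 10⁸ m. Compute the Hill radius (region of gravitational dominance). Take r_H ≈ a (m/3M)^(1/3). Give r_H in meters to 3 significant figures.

r_H ≈ a (m/3M)^(1/3)
    = (1.81 × 10⁸) × (2.08 × 10¹⁸ / (3 × 1.90 × 10²⁷))^(1/3)
    = 1.29 × 10⁵ m

1.29 × 10⁵ m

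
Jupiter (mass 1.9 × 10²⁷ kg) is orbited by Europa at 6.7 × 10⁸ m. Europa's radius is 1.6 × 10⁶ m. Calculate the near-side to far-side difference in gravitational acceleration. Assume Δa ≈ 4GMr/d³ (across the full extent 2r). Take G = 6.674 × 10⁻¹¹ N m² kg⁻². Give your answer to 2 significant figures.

2.7 × 10⁻³ m/s²

Δa = 4GMr/d³
   = 4 × (6.674 × 10⁻¹¹) × (1.9 × 10²⁷) × (1.6 × 10⁶) / (6.7 × 10⁸)³
   = 2.7 × 10⁻³ m/s²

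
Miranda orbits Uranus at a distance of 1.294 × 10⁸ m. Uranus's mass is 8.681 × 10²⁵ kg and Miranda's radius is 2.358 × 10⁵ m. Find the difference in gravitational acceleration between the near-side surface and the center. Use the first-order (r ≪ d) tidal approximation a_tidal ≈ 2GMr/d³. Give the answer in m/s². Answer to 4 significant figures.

1.261 × 10⁻³ m/s²

Δg = 2GMr/d³
   = 2 × (6.674 × 10⁻¹¹) × (8.681 × 10²⁵) × (2.358 × 10⁵) / (1.294 × 10⁸)³
   = 1.261 × 10⁻³ m/s²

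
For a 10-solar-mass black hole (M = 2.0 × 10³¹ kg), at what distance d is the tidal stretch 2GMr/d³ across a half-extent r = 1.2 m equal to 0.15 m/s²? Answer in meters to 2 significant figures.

2GMr/d³ = a_tidal  ⇒  d = (2GMr / a_tidal)^(1/3)
d = (2 × 6.674×10⁻¹¹ × (2.0 × 10³¹) × (1.2) / (0.15))^(1/3)
  = 2.8 × 10⁷ m

2.8 × 10⁷ m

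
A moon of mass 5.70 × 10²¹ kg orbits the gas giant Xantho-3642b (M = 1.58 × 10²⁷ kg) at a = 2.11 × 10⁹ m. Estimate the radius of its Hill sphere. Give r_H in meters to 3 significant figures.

2.24 × 10⁷ m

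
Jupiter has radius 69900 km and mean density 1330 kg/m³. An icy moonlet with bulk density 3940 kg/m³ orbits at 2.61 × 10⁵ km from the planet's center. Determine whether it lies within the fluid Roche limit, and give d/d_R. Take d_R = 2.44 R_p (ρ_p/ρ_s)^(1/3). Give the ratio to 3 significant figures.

d_R = 2.44 × (69900 km) × (1330/3940)^(1/3) = 1.188 × 10⁵ km
d/d_R = (2.61 × 10⁵) / (1.188 × 10⁵) = 2.20
Since d/d_R > 1, the body is outside the Roche limit.

outside; d/d_R ≈ 2.20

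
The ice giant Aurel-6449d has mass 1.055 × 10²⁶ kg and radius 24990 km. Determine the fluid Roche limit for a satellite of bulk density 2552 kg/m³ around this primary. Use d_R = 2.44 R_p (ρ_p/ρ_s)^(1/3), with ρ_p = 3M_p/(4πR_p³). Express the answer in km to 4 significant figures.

52340 km

ρ_p = 3M_p/(4πR_p³) = 3 × (1.055 × 10²⁶) / (4π × (2.499 × 10⁷ m)³) = 1614 kg/m³
d_R = 2.44 × 24990 km × (1614/2552)^(1/3)
    = 52340 km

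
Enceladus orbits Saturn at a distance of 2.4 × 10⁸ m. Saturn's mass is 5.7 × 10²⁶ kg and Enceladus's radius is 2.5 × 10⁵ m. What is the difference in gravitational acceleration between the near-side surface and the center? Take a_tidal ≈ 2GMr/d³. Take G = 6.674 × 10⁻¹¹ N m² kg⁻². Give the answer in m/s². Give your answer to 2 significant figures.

1.4 × 10⁻³ m/s²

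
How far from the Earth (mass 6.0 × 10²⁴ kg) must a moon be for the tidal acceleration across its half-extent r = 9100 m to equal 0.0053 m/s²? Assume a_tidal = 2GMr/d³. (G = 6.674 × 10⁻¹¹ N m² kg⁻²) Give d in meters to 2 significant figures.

1.1 × 10⁷ m

2GMr/d³ = a_tidal  ⇒  d = (2GMr / a_tidal)^(1/3)
d = (2 × 6.674×10⁻¹¹ × (6.0 × 10²⁴) × (9100) / (0.0053))^(1/3)
  = 1.1 × 10⁷ m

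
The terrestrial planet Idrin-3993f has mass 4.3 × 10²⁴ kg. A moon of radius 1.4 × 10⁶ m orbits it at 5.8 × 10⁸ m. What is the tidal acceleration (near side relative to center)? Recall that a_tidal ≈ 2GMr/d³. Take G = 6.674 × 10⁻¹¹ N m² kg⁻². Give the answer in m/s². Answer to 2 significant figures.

The tidal stretch is the gradient of GM/d² times the body's extent r, hence the 1/d³ dependence.
Δg = 2GMr/d³
   = 2 × (6.674 × 10⁻¹¹) × (4.3 × 10²⁴) × (1.4 × 10⁶) / (5.8 × 10⁸)³
   = 4.1 × 10⁻⁶ m/s²

4.1 × 10⁻⁶ m/s²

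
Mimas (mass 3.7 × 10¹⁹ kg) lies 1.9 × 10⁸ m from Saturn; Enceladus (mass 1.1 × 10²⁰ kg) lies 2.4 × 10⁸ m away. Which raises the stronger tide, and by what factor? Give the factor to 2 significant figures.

Tidal acceleration ∝ M/d³, so compare M/d³ for each.
Mimas: (3.7 × 10¹⁹) / (1.9 × 10⁸)³ = 5.394 × 10⁻⁶
Enceladus: (1.1 × 10²⁰) / (2.4 × 10⁸)³ = 7.957 × 10⁻⁶
Ratio (larger/smaller) = 1.5

Enceladus, by a factor of ≈ 1.5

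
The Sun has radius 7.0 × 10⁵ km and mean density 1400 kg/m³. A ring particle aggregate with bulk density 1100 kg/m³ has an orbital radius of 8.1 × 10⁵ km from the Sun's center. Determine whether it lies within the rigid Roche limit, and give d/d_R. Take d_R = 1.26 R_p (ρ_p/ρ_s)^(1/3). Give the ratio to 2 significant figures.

d_R = 1.26 × (7.0 × 10⁵ km) × (1400/1100)^(1/3) = 9.558 × 10⁵ km
d/d_R = (8.1 × 10⁵) / (9.558 × 10⁵) = 0.85
Since d/d_R < 1, the body is inside the Roche limit.

inside; d/d_R ≈ 0.85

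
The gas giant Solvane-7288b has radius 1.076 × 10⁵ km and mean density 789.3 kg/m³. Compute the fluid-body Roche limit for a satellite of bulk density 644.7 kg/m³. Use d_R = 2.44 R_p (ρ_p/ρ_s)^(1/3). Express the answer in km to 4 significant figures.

d_R = 2.44 × 1.076 × 10⁵ km × (789.3/644.7)^(1/3)
    = 2.809 × 10⁵ km

2.809 × 10⁵ km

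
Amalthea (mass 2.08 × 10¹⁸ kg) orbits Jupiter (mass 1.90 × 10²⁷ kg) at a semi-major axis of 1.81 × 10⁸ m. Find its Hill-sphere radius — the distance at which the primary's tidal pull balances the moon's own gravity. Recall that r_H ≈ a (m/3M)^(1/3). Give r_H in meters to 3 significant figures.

1.29 × 10⁵ m

r_H ≈ a (m/3M)^(1/3)
    = (1.81 × 10⁸) × (2.08 × 10¹⁸ / (3 × 1.90 × 10²⁷))^(1/3)
    = 1.29 × 10⁵ m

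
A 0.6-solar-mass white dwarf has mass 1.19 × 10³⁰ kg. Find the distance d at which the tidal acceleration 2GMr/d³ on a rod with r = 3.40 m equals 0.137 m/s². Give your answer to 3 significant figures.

1.58 × 10⁷ m

2GMr/d³ = a_tidal  ⇒  d = (2GMr / a_tidal)^(1/3)
d = (2 × 6.674×10⁻¹¹ × (1.19 × 10³⁰) × (3.40) / (0.137))^(1/3)
  = 1.58 × 10⁷ m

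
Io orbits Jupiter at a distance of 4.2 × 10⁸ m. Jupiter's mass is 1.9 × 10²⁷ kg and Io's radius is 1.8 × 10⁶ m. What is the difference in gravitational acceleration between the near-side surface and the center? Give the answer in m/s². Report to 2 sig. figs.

6.2 × 10⁻³ m/s²

Δa = 2GMr/d³
   = 2 × (6.674 × 10⁻¹¹) × (1.9 × 10²⁷) × (1.8 × 10⁶) / (4.2 × 10⁸)³
   = 6.2 × 10⁻³ m/s²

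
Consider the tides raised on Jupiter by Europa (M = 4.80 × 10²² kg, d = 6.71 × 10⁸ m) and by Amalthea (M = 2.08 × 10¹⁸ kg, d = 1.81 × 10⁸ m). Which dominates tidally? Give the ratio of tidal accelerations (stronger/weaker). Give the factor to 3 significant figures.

Compare M/d³ for the two perturbers:
Europa: (4.80 × 10²²) / (6.71 × 10⁸)³ = 1.589 × 10⁻⁴
Amalthea: (2.08 × 10¹⁸) / (1.81 × 10⁸)³ = 3.508 × 10⁻⁷
Ratio (larger/smaller) = 453

Europa, by a factor of ≈ 453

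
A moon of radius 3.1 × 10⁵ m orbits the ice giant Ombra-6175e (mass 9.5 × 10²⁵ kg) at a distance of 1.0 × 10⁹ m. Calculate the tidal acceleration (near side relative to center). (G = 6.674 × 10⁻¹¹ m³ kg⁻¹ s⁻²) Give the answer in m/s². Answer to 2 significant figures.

Differencing GM/(d−r)² and GM/d² to first order in r/d gives 2GMr/d³.
Δg = 2GMr/d³
   = 2 × (6.674 × 10⁻¹¹) × (9.5 × 10²⁵) × (3.1 × 10⁵) / (1.0 × 10⁹)³
   = 3.9 × 10⁻⁶ m/s²

3.9 × 10⁻⁶ m/s²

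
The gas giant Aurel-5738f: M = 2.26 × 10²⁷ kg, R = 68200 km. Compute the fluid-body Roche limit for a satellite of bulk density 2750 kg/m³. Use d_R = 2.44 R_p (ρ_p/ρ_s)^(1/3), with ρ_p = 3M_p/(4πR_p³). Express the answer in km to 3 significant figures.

1.42 × 10⁵ km

ρ_p = 3M_p/(4πR_p³) = 3 × (2.26 × 10²⁷) / (4π × (6.82 × 10⁷ m)³) = 1700 kg/m³
d_R = 2.44 × 68200 km × (1700/2750)^(1/3)
    = 1.42 × 10⁵ km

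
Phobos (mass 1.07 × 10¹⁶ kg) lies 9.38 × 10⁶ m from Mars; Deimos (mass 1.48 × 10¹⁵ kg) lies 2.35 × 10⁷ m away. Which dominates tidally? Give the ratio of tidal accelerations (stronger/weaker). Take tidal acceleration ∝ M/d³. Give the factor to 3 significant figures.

Tidal acceleration ∝ M/d³, so compare M/d³ for each.
Phobos: (1.07 × 10¹⁶) / (9.38 × 10⁶)³ = 1.297 × 10⁻⁵
Deimos: (1.48 × 10¹⁵) / (2.35 × 10⁷)³ = 1.140 × 10⁻⁷
Ratio (larger/smaller) = 114

Phobos, by a factor of ≈ 114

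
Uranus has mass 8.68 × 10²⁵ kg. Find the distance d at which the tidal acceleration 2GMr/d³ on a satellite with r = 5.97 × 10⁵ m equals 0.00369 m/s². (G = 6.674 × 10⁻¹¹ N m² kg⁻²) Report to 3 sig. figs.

2GMr/d³ = a_tidal  ⇒  d = (2GMr / a_tidal)^(1/3)
d = (2 × 6.674×10⁻¹¹ × (8.68 × 10²⁵) × (5.97 × 10⁵) / (0.00369))^(1/3)
  = 1.23 × 10⁸ m

1.23 × 10⁸ m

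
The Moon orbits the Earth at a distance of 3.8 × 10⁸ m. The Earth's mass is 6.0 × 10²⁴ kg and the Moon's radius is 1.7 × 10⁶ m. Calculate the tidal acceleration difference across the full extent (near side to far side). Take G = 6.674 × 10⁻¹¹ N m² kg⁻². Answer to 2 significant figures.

5.0 × 10⁻⁵ m/s²

Δa = 4GMr/d³
   = 4 × (6.674 × 10⁻¹¹) × (6.0 × 10²⁴) × (1.7 × 10⁶) / (3.8 × 10⁸)³
   = 5.0 × 10⁻⁵ m/s²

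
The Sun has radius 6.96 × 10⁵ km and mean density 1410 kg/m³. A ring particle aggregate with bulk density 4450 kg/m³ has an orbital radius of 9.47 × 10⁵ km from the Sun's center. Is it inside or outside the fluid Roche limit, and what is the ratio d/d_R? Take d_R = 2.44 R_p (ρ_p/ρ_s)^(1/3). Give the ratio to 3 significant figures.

d_R = 2.44 × (6.96 × 10⁵ km) × (1410/4450)^(1/3) = 1.158 × 10⁶ km
d/d_R = (9.47 × 10⁵) / (1.158 × 10⁶) = 0.818
Since d/d_R < 1, the body is inside the Roche limit.

inside; d/d_R ≈ 0.818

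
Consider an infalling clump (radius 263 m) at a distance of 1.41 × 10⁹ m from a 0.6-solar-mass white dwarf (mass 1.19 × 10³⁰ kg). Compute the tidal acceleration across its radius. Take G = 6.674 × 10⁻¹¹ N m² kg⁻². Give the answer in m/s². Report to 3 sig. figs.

1.49 × 10⁻⁵ m/s²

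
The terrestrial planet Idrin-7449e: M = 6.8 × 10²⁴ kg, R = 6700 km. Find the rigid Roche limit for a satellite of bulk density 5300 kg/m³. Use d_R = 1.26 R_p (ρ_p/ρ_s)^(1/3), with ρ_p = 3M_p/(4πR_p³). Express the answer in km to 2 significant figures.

8500 km

ρ_p = 3M_p/(4πR_p³) = 3 × (6.8 × 10²⁴) / (4π × (6.7 × 10⁶ m)³) = 5400 kg/m³
d_R = 1.26 × 6700 km × (5400/5300)^(1/3)
    = 8500 km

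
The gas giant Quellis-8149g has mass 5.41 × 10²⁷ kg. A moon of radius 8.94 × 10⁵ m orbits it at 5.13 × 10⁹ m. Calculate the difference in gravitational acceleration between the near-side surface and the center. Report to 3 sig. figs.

4.78 × 10⁻⁶ m/s²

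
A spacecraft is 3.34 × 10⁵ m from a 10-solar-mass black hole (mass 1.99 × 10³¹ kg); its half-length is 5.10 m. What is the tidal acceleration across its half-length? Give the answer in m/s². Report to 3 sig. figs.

Differencing GM/(d−r)² and GM/d² to first order in r/d gives 2GMr/d³.
Δa = 2GMr/d³
   = 2 × (6.674 × 10⁻¹¹) × (1.99 × 10³¹) × (5.10) / (3.34 × 10⁵)³
   = 3.64 × 10⁵ m/s²

3.64 × 10⁵ m/s²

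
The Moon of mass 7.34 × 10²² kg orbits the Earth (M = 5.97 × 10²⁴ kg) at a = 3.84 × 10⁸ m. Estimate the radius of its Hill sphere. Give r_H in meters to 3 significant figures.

r_H ≈ a (m/3M)^(1/3)
    = (3.84 × 10⁸) × (7.34 × 10²² / (3 × 5.97 × 10²⁴))^(1/3)
    = 6.15 × 10⁷ m

6.15 × 10⁷ m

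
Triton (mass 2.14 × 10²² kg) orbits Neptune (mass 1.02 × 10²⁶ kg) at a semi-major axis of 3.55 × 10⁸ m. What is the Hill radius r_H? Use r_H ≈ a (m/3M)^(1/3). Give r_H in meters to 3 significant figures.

1.46 × 10⁷ m

r_H ≈ a (m/3M)^(1/3)
    = (3.55 × 10⁸) × (2.14 × 10²² / (3 × 1.02 × 10²⁶))^(1/3)
    = 1.46 × 10⁷ m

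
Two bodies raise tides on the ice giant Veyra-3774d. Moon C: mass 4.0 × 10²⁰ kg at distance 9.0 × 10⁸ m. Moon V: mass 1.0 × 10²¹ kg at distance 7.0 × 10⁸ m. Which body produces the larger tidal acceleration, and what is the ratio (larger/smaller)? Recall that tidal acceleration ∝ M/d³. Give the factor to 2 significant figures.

The tide-raising term goes as M/d³ (the gradient of a 1/d² field).
Moon C: (4.0 × 10²⁰) / (9.0 × 10⁸)³ = 5.487 × 10⁻⁷
Moon V: (1.0 × 10²¹) / (7.0 × 10⁸)³ = 2.915 × 10⁻⁶
Ratio (larger/smaller) = 5.3

Moon V, by a factor of ≈ 5.3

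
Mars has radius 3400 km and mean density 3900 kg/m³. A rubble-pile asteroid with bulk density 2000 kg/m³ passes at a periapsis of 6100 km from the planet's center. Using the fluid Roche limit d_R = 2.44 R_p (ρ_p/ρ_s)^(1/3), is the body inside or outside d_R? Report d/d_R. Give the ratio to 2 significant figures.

d_R = 2.44 × (3400 km) × (3900/2000)^(1/3) = 10360 km
d/d_R = (6100) / (10360) = 0.59
Since d/d_R < 1, the body is inside the Roche limit.

inside; d/d_R ≈ 0.59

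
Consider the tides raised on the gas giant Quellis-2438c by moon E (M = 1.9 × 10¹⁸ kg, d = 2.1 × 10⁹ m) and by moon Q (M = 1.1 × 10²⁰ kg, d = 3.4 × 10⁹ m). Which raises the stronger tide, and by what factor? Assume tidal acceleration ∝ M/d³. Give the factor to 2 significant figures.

Moon Q, by a factor of ≈ 14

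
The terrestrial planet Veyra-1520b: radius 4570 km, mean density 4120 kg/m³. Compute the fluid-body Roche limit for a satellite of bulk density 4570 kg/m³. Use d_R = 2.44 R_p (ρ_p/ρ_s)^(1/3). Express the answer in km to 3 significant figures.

10800 km

d_R = 2.44 × 4570 km × (4120/4570)^(1/3)
    = 10800 km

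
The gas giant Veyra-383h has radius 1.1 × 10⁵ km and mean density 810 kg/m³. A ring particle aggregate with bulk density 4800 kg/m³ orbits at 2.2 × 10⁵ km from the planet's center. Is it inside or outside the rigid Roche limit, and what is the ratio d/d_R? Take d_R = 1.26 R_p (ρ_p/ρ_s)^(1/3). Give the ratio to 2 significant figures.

outside; d/d_R ≈ 2.9

d_R = 1.26 × (1.1 × 10⁵ km) × (810/4800)^(1/3) = 76590 km
d/d_R = (2.2 × 10⁵) / (76590) = 2.9
Since d/d_R > 1, the body is outside the Roche limit.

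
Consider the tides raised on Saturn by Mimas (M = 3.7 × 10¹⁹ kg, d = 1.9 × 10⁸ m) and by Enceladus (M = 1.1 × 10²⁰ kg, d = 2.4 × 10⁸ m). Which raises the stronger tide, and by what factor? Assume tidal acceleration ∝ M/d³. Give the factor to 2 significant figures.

Enceladus, by a factor of ≈ 1.5

Tidal stretch scales as M/d³; compute that for each body.
Mimas: (3.7 × 10¹⁹) / (1.9 × 10⁸)³ = 5.394 × 10⁻⁶
Enceladus: (1.1 × 10²⁰) / (2.4 × 10⁸)³ = 7.957 × 10⁻⁶
Ratio (larger/smaller) = 1.5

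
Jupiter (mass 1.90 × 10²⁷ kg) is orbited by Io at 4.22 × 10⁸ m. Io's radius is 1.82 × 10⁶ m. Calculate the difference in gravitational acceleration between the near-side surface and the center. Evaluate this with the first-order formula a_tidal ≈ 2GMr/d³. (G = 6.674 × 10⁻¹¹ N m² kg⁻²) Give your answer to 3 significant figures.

6.14 × 10⁻³ m/s²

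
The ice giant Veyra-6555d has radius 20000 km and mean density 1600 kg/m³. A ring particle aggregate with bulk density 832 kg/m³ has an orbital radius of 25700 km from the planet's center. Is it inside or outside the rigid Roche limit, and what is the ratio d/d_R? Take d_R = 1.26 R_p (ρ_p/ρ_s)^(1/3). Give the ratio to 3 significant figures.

d_R = 1.26 × (20000 km) × (1600/832)^(1/3) = 31340 km
d/d_R = (25700) / (31340) = 0.820
Since d/d_R < 1, the body is inside the Roche limit.

inside; d/d_R ≈ 0.820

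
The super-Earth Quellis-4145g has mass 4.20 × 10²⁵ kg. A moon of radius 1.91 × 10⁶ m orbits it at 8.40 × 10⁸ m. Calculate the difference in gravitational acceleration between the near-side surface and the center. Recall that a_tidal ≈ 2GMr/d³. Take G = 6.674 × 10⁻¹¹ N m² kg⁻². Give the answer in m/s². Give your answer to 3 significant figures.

1.81 × 10⁻⁵ m/s²

a_tidal = 2GMr/d³
        = 2 × (6.674 × 10⁻¹¹) × (4.20 × 10²⁵) × (1.91 × 10⁶) / (8.40 × 10⁸)³
        = 1.81 × 10⁻⁵ m/s²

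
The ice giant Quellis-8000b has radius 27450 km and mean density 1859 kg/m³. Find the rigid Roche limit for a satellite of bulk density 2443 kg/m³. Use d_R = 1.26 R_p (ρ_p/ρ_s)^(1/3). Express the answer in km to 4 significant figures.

31580 km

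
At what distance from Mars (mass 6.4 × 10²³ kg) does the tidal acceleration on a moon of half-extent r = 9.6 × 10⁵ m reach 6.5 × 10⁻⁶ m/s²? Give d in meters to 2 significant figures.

2GMr/d³ = a_tidal  ⇒  d = (2GMr / a_tidal)^(1/3)
d = (2 × 6.674×10⁻¹¹ × (6.4 × 10²³) × (9.6 × 10⁵) / (6.5 × 10⁻⁶))^(1/3)
  = 2.3 × 10⁸ m

2.3 × 10⁸ m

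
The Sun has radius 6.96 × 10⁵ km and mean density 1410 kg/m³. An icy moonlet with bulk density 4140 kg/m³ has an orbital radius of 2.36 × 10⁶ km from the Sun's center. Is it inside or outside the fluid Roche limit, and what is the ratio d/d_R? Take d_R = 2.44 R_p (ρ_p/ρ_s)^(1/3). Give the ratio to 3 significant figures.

d_R = 2.44 × (6.96 × 10⁵ km) × (1410/4140)^(1/3) = 1.186 × 10⁶ km
d/d_R = (2.36 × 10⁶) / (1.186 × 10⁶) = 1.99
Since d/d_R > 1, the body is outside the Roche limit.

outside; d/d_R ≈ 1.99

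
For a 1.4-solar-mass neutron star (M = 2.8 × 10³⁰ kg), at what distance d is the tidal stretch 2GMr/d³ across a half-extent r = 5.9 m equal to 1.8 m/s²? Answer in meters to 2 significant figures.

2GMr/d³ = a_tidal  ⇒  d = (2GMr / a_tidal)^(1/3)
d = (2 × 6.674×10⁻¹¹ × (2.8 × 10³⁰) × (5.9) / (1.8))^(1/3)
  = 1.1 × 10⁷ m

1.1 × 10⁷ m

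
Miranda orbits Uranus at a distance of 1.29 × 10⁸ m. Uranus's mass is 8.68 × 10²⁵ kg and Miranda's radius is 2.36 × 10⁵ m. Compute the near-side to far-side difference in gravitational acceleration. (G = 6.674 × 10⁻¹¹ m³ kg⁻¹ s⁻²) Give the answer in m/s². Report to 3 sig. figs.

Δg = 4GMr/d³
   = 4 × (6.674 × 10⁻¹¹) × (8.68 × 10²⁵) × (2.36 × 10⁵) / (1.29 × 10⁸)³
   = 2.55 × 10⁻³ m/s²

2.55 × 10⁻³ m/s²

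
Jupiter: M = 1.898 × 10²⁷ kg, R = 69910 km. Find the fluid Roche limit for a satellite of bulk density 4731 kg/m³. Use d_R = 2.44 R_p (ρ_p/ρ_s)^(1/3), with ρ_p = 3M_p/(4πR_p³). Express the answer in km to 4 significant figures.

1.116 × 10⁵ km

ρ_p = 3M_p/(4πR_p³) = 3 × (1.898 × 10²⁷) / (4π × (6.991 × 10⁷ m)³) = 1326 kg/m³
d_R = 2.44 × 69910 km × (1326/4731)^(1/3)
    = 1.116 × 10⁵ km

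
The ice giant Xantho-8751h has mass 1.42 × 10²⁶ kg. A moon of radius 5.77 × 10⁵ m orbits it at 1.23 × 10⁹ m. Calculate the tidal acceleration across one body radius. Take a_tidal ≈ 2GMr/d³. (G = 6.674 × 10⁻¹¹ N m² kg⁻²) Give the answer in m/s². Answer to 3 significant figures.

5.88 × 10⁻⁶ m/s²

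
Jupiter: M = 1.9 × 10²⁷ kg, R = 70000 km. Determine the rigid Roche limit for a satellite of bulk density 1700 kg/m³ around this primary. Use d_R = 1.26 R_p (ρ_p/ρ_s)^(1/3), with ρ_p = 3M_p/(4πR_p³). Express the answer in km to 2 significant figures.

81000 km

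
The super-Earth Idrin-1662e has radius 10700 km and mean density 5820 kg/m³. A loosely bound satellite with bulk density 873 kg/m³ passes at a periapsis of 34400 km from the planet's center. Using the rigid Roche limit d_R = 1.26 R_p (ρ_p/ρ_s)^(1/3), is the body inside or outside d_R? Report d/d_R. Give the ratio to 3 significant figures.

outside; d/d_R ≈ 1.36

d_R = 1.26 × (10700 km) × (5820/873)^(1/3) = 25370 km
d/d_R = (34400) / (25370) = 1.36
Since d/d_R > 1, the body is outside the Roche limit.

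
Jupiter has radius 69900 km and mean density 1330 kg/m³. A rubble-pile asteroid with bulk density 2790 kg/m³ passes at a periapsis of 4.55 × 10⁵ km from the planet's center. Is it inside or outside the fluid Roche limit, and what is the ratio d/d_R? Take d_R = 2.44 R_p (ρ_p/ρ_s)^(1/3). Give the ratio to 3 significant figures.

outside; d/d_R ≈ 3.42

d_R = 2.44 × (69900 km) × (1330/2790)^(1/3) = 1.332 × 10⁵ km
d/d_R = (4.55 × 10⁵) / (1.332 × 10⁵) = 3.42
Since d/d_R > 1, the body is outside the Roche limit.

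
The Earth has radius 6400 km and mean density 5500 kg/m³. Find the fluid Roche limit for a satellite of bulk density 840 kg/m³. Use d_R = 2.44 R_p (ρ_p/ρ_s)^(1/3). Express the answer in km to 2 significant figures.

d_R = 2.44 × 6400 km × (5500/840)^(1/3)
    = 29000 km

29000 km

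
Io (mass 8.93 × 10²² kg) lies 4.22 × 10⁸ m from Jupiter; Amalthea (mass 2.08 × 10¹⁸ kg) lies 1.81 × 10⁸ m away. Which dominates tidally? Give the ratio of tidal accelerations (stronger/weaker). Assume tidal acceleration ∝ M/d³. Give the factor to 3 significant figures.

Tidal acceleration ∝ M/d³, so compare M/d³ for each.
Io: (8.93 × 10²²) / (4.22 × 10⁸)³ = 1.188 × 10⁻³
Amalthea: (2.08 × 10¹⁸) / (1.81 × 10⁸)³ = 3.508 × 10⁻⁷
Ratio (larger/smaller) = 3390

Io, by a factor of ≈ 3390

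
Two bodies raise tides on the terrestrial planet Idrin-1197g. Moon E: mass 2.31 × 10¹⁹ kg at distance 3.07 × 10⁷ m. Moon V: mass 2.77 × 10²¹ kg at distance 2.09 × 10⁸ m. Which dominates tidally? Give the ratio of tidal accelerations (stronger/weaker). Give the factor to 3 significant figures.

Moon E, by a factor of ≈ 2.63

Compare M/d³ for the two perturbers:
Moon E: (2.31 × 10¹⁹) / (3.07 × 10⁷)³ = 7.984 × 10⁻⁴
Moon V: (2.77 × 10²¹) / (2.09 × 10⁸)³ = 3.034 × 10⁻⁴
Ratio (larger/smaller) = 2.63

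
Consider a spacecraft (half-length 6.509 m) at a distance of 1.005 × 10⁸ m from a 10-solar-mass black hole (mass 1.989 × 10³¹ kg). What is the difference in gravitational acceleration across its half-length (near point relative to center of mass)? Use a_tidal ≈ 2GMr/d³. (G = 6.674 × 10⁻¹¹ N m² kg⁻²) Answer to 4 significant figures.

1.702 × 10⁻² m/s²

Differencing GM/(d−r)² and GM/d² to first order in r/d gives 2GMr/d³.
a_tidal = 2GMr/d³
        = 2 × (6.674 × 10⁻¹¹) × (1.989 × 10³¹) × (6.509) / (1.005 × 10⁸)³
        = 1.702 × 10⁻² m/s²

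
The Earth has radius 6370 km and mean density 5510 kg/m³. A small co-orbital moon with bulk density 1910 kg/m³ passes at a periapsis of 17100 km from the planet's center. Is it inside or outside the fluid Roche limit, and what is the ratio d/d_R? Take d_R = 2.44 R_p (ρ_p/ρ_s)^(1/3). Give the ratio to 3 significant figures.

d_R = 2.44 × (6370 km) × (5510/1910)^(1/3) = 22130 km
d/d_R = (17100) / (22130) = 0.773
Since d/d_R < 1, the body is inside the Roche limit.

inside; d/d_R ≈ 0.773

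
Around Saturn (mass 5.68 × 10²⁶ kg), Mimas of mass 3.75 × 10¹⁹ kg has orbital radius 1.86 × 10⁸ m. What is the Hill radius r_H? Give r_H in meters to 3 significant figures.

5.21 × 10⁵ m

r_H ≈ a (m/3M)^(1/3)
    = (1.86 × 10⁸) × (3.75 × 10¹⁹ / (3 × 5.68 × 10²⁶))^(1/3)
    = 5.21 × 10⁵ m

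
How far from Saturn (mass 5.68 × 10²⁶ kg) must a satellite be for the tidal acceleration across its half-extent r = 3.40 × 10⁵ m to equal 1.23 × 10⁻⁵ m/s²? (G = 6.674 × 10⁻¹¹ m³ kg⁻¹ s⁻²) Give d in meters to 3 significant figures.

1.28 × 10⁹ m

2GMr/d³ = a_tidal  ⇒  d = (2GMr / a_tidal)^(1/3)
d = (2 × 6.674×10⁻¹¹ × (5.68 × 10²⁶) × (3.40 × 10⁵) / (1.23 × 10⁻⁵))^(1/3)
  = 1.28 × 10⁹ m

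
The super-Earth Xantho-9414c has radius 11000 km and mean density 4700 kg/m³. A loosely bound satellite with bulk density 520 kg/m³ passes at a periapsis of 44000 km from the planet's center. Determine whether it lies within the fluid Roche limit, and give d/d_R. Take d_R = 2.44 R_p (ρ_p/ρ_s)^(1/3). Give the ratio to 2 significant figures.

inside; d/d_R ≈ 0.79

d_R = 2.44 × (11000 km) × (4700/520)^(1/3) = 55910 km
d/d_R = (44000) / (55910) = 0.79
Since d/d_R < 1, the body is inside the Roche limit.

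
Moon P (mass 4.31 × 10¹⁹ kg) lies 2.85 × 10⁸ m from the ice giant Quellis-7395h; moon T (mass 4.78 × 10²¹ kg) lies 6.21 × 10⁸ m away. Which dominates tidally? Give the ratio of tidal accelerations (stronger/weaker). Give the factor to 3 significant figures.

Moon T, by a factor of ≈ 10.7

The tide-raising term goes as M/d³ (the gradient of a 1/d² field).
Moon P: (4.31 × 10¹⁹) / (2.85 × 10⁸)³ = 1.862 × 10⁻⁶
Moon T: (4.78 × 10²¹) / (6.21 × 10⁸)³ = 1.996 × 10⁻⁵
Ratio (larger/smaller) = 10.7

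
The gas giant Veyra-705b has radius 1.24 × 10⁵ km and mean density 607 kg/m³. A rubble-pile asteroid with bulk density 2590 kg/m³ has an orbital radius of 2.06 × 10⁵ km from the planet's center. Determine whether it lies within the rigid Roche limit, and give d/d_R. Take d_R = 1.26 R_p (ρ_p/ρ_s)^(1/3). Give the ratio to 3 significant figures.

outside; d/d_R ≈ 2.14

d_R = 1.26 × (1.24 × 10⁵ km) × (607/2590)^(1/3) = 96330 km
d/d_R = (2.06 × 10⁵) / (96330) = 2.14
Since d/d_R > 1, the body is outside the Roche limit.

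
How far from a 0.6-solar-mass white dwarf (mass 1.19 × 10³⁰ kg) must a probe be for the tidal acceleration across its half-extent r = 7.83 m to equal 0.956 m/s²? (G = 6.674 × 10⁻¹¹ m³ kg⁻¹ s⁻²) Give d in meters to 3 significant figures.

2GMr/d³ = a_tidal  ⇒  d = (2GMr / a_tidal)^(1/3)
d = (2 × 6.674×10⁻¹¹ × (1.19 × 10³⁰) × (7.83) / (0.956))^(1/3)
  = 1.09 × 10⁷ m

1.09 × 10⁷ m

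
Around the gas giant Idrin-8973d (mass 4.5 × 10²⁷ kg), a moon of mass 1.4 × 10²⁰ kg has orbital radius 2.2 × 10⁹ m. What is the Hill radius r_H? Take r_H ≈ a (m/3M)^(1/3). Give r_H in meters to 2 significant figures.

r_H ≈ a (m/3M)^(1/3)
    = (2.2 × 10⁹) × (1.4 × 10²⁰ / (3 × 4.5 × 10²⁷))^(1/3)
    = 4.8 × 10⁶ m

4.8 × 10⁶ m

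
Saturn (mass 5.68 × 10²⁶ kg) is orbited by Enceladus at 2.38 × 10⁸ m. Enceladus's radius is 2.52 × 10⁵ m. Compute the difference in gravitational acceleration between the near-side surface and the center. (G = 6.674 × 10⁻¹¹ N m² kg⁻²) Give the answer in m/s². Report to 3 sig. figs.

a_tidal = 2GMr/d³
        = 2 × (6.674 × 10⁻¹¹) × (5.68 × 10²⁶) × (2.52 × 10⁵) / (2.38 × 10⁸)³
        = 1.42 × 10⁻³ m/s²

1.42 × 10⁻³ m/s²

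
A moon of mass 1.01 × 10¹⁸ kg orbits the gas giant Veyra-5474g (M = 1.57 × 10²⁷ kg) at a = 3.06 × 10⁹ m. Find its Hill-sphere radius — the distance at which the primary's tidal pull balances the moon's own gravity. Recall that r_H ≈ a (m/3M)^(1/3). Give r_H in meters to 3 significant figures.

1.83 × 10⁶ m

r_H ≈ a (m/3M)^(1/3)
    = (3.06 × 10⁹) × (1.01 × 10¹⁸ / (3 × 1.57 × 10²⁷))^(1/3)
    = 1.83 × 10⁶ m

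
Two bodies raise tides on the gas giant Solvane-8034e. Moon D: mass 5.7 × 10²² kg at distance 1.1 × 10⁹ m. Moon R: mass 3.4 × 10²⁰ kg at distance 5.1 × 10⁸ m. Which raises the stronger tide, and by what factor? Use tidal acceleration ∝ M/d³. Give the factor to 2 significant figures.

Moon D, by a factor of ≈ 17

The tide-raising term goes as M/d³ (the gradient of a 1/d² field).
Moon D: (5.7 × 10²²) / (1.1 × 10⁹)³ = 4.282 × 10⁻⁵
Moon R: (3.4 × 10²⁰) / (5.1 × 10⁸)³ = 2.563 × 10⁻⁶
Ratio (larger/smaller) = 17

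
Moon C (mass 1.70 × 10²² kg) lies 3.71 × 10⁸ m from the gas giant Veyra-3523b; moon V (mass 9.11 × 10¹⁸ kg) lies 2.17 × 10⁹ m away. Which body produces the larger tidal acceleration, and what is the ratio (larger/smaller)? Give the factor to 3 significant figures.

Tidal acceleration ∝ M/d³, so compare M/d³ for each.
Moon C: (1.70 × 10²²) / (3.71 × 10⁸)³ = 3.329 × 10⁻⁴
Moon V: (9.11 × 10¹⁸) / (2.17 × 10⁹)³ = 8.915 × 10⁻¹⁰
Ratio (larger/smaller) = 3.73 × 10⁵

Moon C, by a factor of ≈ 3.73 × 10⁵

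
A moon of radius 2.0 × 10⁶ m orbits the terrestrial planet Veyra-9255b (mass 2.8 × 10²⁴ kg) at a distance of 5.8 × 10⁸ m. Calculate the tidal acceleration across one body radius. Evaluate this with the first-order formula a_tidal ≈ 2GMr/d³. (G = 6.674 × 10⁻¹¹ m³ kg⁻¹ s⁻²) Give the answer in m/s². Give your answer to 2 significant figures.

Differencing GM/(d−r)² and GM/d² to first order in r/d gives 2GMr/d³.
Δg = 2GMr/d³
   = 2 × (6.674 × 10⁻¹¹) × (2.8 × 10²⁴) × (2.0 × 10⁶) / (5.8 × 10⁸)³
   = 3.8 × 10⁻⁶ m/s²

3.8 × 10⁻⁶ m/s²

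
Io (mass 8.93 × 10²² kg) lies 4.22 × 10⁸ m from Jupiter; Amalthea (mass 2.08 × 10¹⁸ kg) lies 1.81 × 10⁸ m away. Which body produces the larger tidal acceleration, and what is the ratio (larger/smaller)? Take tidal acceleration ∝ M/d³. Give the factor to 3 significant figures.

Io, by a factor of ≈ 3390

Compare M/d³ for the two perturbers:
Io: (8.93 × 10²²) / (4.22 × 10⁸)³ = 1.188 × 10⁻³
Amalthea: (2.08 × 10¹⁸) / (1.81 × 10⁸)³ = 3.508 × 10⁻⁷
Ratio (larger/smaller) = 3390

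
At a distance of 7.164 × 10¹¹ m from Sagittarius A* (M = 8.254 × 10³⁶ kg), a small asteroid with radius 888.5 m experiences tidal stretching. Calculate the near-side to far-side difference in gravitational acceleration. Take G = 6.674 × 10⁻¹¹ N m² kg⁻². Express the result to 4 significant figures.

5.325 × 10⁻⁶ m/s²

Δa = 4GMr/d³
   = 4 × (6.674 × 10⁻¹¹) × (8.254 × 10³⁶) × (888.5) / (7.164 × 10¹¹)³
   = 5.325 × 10⁻⁶ m/s²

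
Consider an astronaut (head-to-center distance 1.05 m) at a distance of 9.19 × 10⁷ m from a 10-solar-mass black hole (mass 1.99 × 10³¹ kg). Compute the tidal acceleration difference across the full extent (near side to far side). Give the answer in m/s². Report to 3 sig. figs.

a_tidal = 4GMr/d³
        = 4 × (6.674 × 10⁻¹¹) × (1.99 × 10³¹) × (1.05) / (9.19 × 10⁷)³
        = 7.19 × 10⁻³ m/s²

7.19 × 10⁻³ m/s²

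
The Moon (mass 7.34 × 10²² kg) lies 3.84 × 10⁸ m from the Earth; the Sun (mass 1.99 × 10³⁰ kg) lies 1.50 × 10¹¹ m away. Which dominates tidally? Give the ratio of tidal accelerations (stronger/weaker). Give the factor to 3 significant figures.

The Moon, by a factor of ≈ 2.20

Compare M/d³ for the two perturbers:
The Moon: (7.34 × 10²²) / (3.84 × 10⁸)³ = 1.296 × 10⁻³
The Sun: (1.99 × 10³⁰) / (1.50 × 10¹¹)³ = 5.896 × 10⁻⁴
Ratio (larger/smaller) = 2.20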